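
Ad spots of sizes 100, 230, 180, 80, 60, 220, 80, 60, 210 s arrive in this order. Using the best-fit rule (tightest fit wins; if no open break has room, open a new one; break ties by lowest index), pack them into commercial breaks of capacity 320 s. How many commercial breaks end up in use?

5

  100 → break 1 (new)  [load 100/320]
  230 → break 2 (new)  [load 230/320]
  180 → break 1  [load 280/320]
  80 → break 2  [load 310/320]
  60 → break 3 (new)  [load 60/320]
  220 → break 3  [load 280/320]
  80 → break 4 (new)  [load 80/320]
  60 → break 4  [load 140/320]
  210 → break 5 (new)  [load 210/320]
5 commercial breaks opened.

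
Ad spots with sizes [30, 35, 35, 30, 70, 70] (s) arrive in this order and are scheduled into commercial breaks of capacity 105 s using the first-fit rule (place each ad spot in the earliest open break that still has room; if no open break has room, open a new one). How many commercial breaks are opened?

3

  30 → break 1 (new)  [load 30/105]
  35 → break 1  [load 65/105]
  35 → break 1  [load 100/105]
  30 → break 2 (new)  [load 30/105]
  70 → break 2  [load 100/105]
  70 → break 3 (new)  [load 70/105]
3 commercial breaks opened.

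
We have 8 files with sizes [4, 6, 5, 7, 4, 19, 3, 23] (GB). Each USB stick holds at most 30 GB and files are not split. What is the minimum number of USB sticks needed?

Total = 23 + 19 + 7 + 6 + 5 + 4 + 4 + 3 = 71 GB.
Lower bound: ⌈71/30⌉ = 3 USB sticks.
A packing using 3 USB sticks:
  USB stick 1: 23 + 7 = 30
  USB stick 2: 19 + 6 + 5 = 30
  USB stick 3: 4 + 4 + 3 = 11
This matches the lower bound, so 3 is optimal.

3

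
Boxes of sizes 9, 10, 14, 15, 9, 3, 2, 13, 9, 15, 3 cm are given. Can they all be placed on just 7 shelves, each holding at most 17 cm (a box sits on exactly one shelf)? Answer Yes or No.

Total = 102 cm; ⌈102/17⌉ = 6.
8 boxes each exceed half the capacity and cannot share a shelf, forcing at least 8 shelves.
At least 8 shelves are required, but only 7 are allowed.

No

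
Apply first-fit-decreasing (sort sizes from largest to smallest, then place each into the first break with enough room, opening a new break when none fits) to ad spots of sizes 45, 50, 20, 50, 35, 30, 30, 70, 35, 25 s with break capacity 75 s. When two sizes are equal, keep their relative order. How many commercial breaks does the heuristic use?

6

Sorted descending: 70, 50, 50, 45, 35, 35, 30, 30, 25, 20.
  70 → break 1 (new)  [load 70/75]
  50 → break 2 (new)  [load 50/75]
  50 → break 3 (new)  [load 50/75]
  45 → break 4 (new)  [load 45/75]
  35 → break 5 (new)  [load 35/75]
  35 → break 5  [load 70/75]
  30 → break 4  [load 75/75]
  30 → break 6 (new)  [load 30/75]
  25 → break 2  [load 75/75]
  20 → break 3  [load 70/75]
6 commercial breaks opened.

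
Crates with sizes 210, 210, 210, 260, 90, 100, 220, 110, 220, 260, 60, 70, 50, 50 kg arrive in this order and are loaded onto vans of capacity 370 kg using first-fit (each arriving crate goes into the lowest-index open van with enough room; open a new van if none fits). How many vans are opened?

7

  210 → van 1 (new)  [load 210/370]
  210 → van 2 (new)  [load 210/370]
  210 → van 3 (new)  [load 210/370]
  260 → van 4 (new)  [load 260/370]
  90 → van 1  [load 300/370]
  100 → van 2  [load 310/370]
  220 → van 5 (new)  [load 220/370]
  110 → van 3  [load 320/370]
  220 → van 6 (new)  [load 220/370]
  260 → van 7 (new)  [load 260/370]
  60 → van 1  [load 360/370]
  70 → van 4  [load 330/370]
  50 → van 2  [load 360/370]
  50 → van 3  [load 370/370]
7 vans opened.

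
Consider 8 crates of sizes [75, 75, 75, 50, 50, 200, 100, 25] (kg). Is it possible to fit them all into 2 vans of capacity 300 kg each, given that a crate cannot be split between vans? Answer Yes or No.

Total = 650 kg; ⌈650/300⌉ = 3.
At least 3 vans are required, but only 2 are allowed.

No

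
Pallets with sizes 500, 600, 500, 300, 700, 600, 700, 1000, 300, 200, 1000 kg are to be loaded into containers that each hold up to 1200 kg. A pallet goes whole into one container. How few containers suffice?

Total = 1000 + 1000 + 700 + 700 + 600 + 600 + 500 + 500 + 300 + 300 + 200 = 6400 kg.
Lower bound: ⌈6400/1200⌉ = 6 containers.
A packing using 6 containers:
  container 1: 1000 + 200 = 1200
  container 2: 1000 = 1000
  container 3: 700 + 500 = 1200
  container 4: 700 + 500 = 1200
  container 5: 600 + 600 = 1200
  container 6: 300 + 300 = 600
This matches the lower bound, so 6 is optimal.

6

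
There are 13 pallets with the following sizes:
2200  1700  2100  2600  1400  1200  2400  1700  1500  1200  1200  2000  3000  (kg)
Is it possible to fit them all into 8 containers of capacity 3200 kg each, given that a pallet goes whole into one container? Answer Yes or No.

Total = 24200 kg; ⌈24200/3200⌉ = 8.
The bound of 8 does not rule out 8, but exhaustive search shows no assignment into 8 containers of capacity 3200 kg exists — the minimum is 9.

No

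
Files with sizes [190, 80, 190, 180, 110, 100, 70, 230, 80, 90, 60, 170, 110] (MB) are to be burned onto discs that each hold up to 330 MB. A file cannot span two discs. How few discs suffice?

Total = 230 + 190 + 190 + 180 + 170 + 110 + 110 + 100 + 90 + 80 + 80 + 70 + 60 = 1660 MB.
Lower bound: ⌈1660/330⌉ = 6 discs.
A packing using 6 discs:
  disc 1: 230 + 100 = 330
  disc 2: 190 + 110 = 300
  disc 3: 190 + 110 = 300
  disc 4: 180 + 90 + 60 = 330
  disc 5: 170 + 80 + 80 = 330
  disc 6: 70 = 70
This matches the lower bound, so 6 is optimal.

6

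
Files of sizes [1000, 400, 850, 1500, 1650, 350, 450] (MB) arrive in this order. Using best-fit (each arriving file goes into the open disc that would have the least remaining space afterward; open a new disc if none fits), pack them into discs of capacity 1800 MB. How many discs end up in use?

  1000 → disc 1 (new)  [load 1000/1800]
  400 → disc 1  [load 1400/1800]
  850 → disc 2 (new)  [load 850/1800]
  1500 → disc 3 (new)  [load 1500/1800]
  1650 → disc 4 (new)  [load 1650/1800]
  350 → disc 1  [load 1750/1800]
  450 → disc 2  [load 1300/1800]
4 discs opened.

4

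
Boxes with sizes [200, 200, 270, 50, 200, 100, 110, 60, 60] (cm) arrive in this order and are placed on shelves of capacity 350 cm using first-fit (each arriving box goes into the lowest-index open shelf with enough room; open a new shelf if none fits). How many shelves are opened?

  200 → shelf 1 (new)  [load 200/350]
  200 → shelf 2 (new)  [load 200/350]
  270 → shelf 3 (new)  [load 270/350]
  50 → shelf 1  [load 250/350]
  200 → shelf 4 (new)  [load 200/350]
  100 → shelf 1  [load 350/350]
  110 → shelf 2  [load 310/350]
  60 → shelf 3  [load 330/350]
  60 → shelf 4  [load 260/350]
4 shelves opened.

4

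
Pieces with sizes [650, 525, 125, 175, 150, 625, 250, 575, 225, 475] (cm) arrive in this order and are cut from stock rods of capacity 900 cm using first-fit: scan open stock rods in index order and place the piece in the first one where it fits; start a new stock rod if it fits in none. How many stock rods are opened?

  650 → stock rod 1 (new)  [load 650/900]
  525 → stock rod 2 (new)  [load 525/900]
  125 → stock rod 1  [load 775/900]
  175 → stock rod 2  [load 700/900]
  150 → stock rod 2  [load 850/900]
  625 → stock rod 3 (new)  [load 625/900]
  250 → stock rod 3  [load 875/900]
  575 → stock rod 4 (new)  [load 575/900]
  225 → stock rod 4  [load 800/900]
  475 → stock rod 5 (new)  [load 475/900]
5 stock rods opened.

5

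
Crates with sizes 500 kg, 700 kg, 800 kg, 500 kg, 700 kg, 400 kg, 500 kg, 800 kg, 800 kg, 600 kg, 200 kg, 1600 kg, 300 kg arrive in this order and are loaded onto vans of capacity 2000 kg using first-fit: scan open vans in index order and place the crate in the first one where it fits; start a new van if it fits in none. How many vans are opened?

5

  500 → van 1 (new)  [load 500/2000]
  700 → van 1  [load 1200/2000]
  800 → van 1  [load 2000/2000]
  500 → van 2 (new)  [load 500/2000]
  700 → van 2  [load 1200/2000]
  400 → van 2  [load 1600/2000]
  500 → van 3 (new)  [load 500/2000]
  800 → van 3  [load 1300/2000]
  800 → van 4 (new)  [load 800/2000]
  600 → van 3  [load 1900/2000]
  200 → van 2  [load 1800/2000]
  1600 → van 5 (new)  [load 1600/2000]
  300 → van 4  [load 1100/2000]
5 vans opened.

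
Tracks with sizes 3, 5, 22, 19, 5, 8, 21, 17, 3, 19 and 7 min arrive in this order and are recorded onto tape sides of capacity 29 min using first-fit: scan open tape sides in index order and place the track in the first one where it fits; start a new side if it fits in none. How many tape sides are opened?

5

  3 → side 1 (new)  [load 3/29]
  5 → side 1  [load 8/29]
  22 → side 2 (new)  [load 22/29]
  19 → side 1  [load 27/29]
  5 → side 2  [load 27/29]
  8 → side 3 (new)  [load 8/29]
  21 → side 3  [load 29/29]
  17 → side 4 (new)  [load 17/29]
  3 → side 4  [load 20/29]
  19 → side 5 (new)  [load 19/29]
  7 → side 4  [load 27/29]
5 tape sides opened.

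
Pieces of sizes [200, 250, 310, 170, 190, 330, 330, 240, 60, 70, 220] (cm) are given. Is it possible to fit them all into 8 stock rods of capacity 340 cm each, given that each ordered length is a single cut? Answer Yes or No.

No

Total = 2370 cm; ⌈2370/340⌉ = 7.
8 pieces each exceed half the capacity and cannot share a stock rod, forcing at least 8 stock rods.
The bound of 8 does not rule out 8, but exhaustive search shows no assignment into 8 stock rods of capacity 340 cm exists — the minimum is 9.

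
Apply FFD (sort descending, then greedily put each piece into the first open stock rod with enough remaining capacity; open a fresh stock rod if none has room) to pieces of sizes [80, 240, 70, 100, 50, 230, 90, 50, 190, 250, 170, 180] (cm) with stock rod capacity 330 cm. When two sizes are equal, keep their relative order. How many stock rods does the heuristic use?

6

Sorted descending: 250, 240, 230, 190, 180, 170, 100, 90, 80, 70, 50, 50.
  250 → stock rod 1 (new)  [load 250/330]
  240 → stock rod 2 (new)  [load 240/330]
  230 → stock rod 3 (new)  [load 230/330]
  190 → stock rod 4 (new)  [load 190/330]
  180 → stock rod 5 (new)  [load 180/330]
  170 → stock rod 6 (new)  [load 170/330]
  100 → stock rod 3  [load 330/330]
  90 → stock rod 2  [load 330/330]
  80 → stock rod 1  [load 330/330]
  70 → stock rod 4  [load 260/330]
  50 → stock rod 4  [load 310/330]
  50 → stock rod 5  [load 230/330]
6 stock rods opened.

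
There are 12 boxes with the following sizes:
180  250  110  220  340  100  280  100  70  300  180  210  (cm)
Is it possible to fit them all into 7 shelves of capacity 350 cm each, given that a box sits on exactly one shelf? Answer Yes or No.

Total = 2340 cm; ⌈2340/350⌉ = 7.
8 boxes each exceed half the capacity and cannot share a shelf, forcing at least 8 shelves.
At least 8 shelves are required, but only 7 are allowed.

No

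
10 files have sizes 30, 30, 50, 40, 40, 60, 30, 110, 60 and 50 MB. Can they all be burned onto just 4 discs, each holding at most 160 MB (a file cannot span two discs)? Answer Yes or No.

Yes

A valid assignment using 4 discs:
  disc 1: 110 + 50 = 160
  disc 2: 60 + 60 + 40 = 160
  disc 3: 50 + 40 + 30 + 30 = 150
  disc 4: 30 = 30
Every load is within 160 MB, so 4 discs suffice.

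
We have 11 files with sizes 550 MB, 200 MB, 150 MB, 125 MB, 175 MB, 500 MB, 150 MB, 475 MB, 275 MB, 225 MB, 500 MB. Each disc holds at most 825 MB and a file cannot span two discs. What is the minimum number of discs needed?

Total = 550 + 500 + 500 + 475 + 275 + 225 + 200 + 175 + 150 + 150 + 125 = 3325 MB.
Lower bound: ⌈3325/825⌉ = 5 discs.
A packing using 5 discs:
  disc 1: 550 + 275 = 825
  disc 2: 500 + 225 = 725
  disc 3: 500 + 200 + 125 = 825
  disc 4: 475 + 175 + 150 = 800
  disc 5: 150 = 150
This matches the lower bound, so 5 is optimal.

5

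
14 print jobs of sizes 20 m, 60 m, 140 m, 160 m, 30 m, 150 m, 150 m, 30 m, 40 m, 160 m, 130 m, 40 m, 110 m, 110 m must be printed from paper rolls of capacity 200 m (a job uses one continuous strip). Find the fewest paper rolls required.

8

Total = 160 + 160 + 150 + 150 + 140 + 130 + 110 + 110 + 60 + 40 + 40 + 30 + 30 + 20 = 1330 m.
Lower bound: ⌈1330/200⌉ = 7 paper rolls.
Also, 8 print jobs each exceed 100 m, and no two of those can share a roll, so at least 8 paper rolls are needed.
A packing using 8 paper rolls:
  roll 1: 160 + 40 = 200
  roll 2: 160 + 40 = 200
  roll 3: 150 + 30 + 20 = 200
  roll 4: 150 + 30 = 180
  roll 5: 140 + 60 = 200
  roll 6: 130 = 130
  roll 7: 110 = 110
  roll 8: 110 = 110
This matches the lower bound, so 8 is optimal.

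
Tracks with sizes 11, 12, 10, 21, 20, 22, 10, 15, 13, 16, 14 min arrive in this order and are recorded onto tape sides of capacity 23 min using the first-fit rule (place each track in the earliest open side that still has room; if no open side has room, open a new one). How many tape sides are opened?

9

  11 → side 1 (new)  [load 11/23]
  12 → side 1  [load 23/23]
  10 → side 2 (new)  [load 10/23]
  21 → side 3 (new)  [load 21/23]
  20 → side 4 (new)  [load 20/23]
  22 → side 5 (new)  [load 22/23]
  10 → side 2  [load 20/23]
  15 → side 6 (new)  [load 15/23]
  13 → side 7 (new)  [load 13/23]
  16 → side 8 (new)  [load 16/23]
  14 → side 9 (new)  [load 14/23]
9 tape sides opened.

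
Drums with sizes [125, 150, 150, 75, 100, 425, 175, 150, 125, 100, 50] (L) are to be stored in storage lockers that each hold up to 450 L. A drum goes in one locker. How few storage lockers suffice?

Total = 425 + 175 + 150 + 150 + 150 + 125 + 125 + 100 + 100 + 75 + 50 = 1625 L.
Lower bound: ⌈1625/450⌉ = 4 storage lockers.
A packing using 4 storage lockers:
  locker 1: 425 = 425
  locker 2: 175 + 150 + 125 = 450
  locker 3: 150 + 150 + 125 = 425
  locker 4: 100 + 100 + 75 + 50 = 325
This matches the lower bound, so 4 is optimal.

4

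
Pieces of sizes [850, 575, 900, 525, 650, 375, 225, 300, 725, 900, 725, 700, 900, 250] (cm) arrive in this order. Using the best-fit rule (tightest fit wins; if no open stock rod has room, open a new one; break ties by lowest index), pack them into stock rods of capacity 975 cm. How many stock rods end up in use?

10

  850 → stock rod 1 (new)  [load 850/975]
  575 → stock rod 2 (new)  [load 575/975]
  900 → stock rod 3 (new)  [load 900/975]
  525 → stock rod 4 (new)  [load 525/975]
  650 → stock rod 5 (new)  [load 650/975]
  375 → stock rod 2  [load 950/975]
  225 → stock rod 5  [load 875/975]
  300 → stock rod 4  [load 825/975]
  725 → stock rod 6 (new)  [load 725/975]
  900 → stock rod 7 (new)  [load 900/975]
  725 → stock rod 8 (new)  [load 725/975]
  700 → stock rod 9 (new)  [load 700/975]
  900 → stock rod 10 (new)  [load 900/975]
  250 → stock rod 6  [load 975/975]
10 stock rods opened.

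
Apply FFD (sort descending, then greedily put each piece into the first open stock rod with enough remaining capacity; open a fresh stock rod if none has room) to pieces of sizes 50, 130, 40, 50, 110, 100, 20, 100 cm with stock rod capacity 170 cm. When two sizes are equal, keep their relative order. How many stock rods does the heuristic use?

4

Sorted descending: 130, 110, 100, 100, 50, 50, 40, 20.
  130 → stock rod 1 (new)  [load 130/170]
  110 → stock rod 2 (new)  [load 110/170]
  100 → stock rod 3 (new)  [load 100/170]
  100 → stock rod 4 (new)  [load 100/170]
  50 → stock rod 2  [load 160/170]
  50 → stock rod 3  [load 150/170]
  40 → stock rod 1  [load 170/170]
  20 → stock rod 3  [load 170/170]
4 stock rods opened.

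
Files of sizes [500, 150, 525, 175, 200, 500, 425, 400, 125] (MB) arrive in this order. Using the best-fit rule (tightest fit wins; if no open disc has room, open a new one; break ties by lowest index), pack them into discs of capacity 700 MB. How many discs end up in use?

5

  500 → disc 1 (new)  [load 500/700]
  150 → disc 1  [load 650/700]
  525 → disc 2 (new)  [load 525/700]
  175 → disc 2  [load 700/700]
  200 → disc 3 (new)  [load 200/700]
  500 → disc 3  [load 700/700]
  425 → disc 4 (new)  [load 425/700]
  400 → disc 5 (new)  [load 400/700]
  125 → disc 4  [load 550/700]
5 discs opened.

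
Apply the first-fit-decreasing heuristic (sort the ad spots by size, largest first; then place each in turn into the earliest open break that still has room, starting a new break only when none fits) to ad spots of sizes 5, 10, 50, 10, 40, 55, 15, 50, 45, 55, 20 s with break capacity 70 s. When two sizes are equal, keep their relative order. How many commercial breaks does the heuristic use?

Sorted descending: 55, 55, 50, 50, 45, 40, 20, 15, 10, 10, 5.
  55 → break 1 (new)  [load 55/70]
  55 → break 2 (new)  [load 55/70]
  50 → break 3 (new)  [load 50/70]
  50 → break 4 (new)  [load 50/70]
  45 → break 5 (new)  [load 45/70]
  40 → break 6 (new)  [load 40/70]
  20 → break 3  [load 70/70]
  15 → break 1  [load 70/70]
  10 → break 2  [load 65/70]
  10 → break 4  [load 60/70]
  5 → break 2  [load 70/70]
6 commercial breaks opened.

6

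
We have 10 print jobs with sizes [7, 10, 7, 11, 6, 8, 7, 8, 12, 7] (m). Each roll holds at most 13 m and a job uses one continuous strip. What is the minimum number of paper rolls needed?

Total = 12 + 11 + 10 + 8 + 8 + 7 + 7 + 7 + 7 + 6 = 83 m.
Lower bound: ⌈83/13⌉ = 7 paper rolls.
Also, 9 print jobs each exceed 13/2 m, and no two of those can share a roll, so at least 9 paper rolls are needed.
A packing using 9 paper rolls:
  roll 1: 12 = 12
  roll 2: 11 = 11
  roll 3: 10 = 10
  roll 4: 8 = 8
  roll 5: 8 = 8
  roll 6: 7 + 6 = 13
  roll 7: 7 = 7
  roll 8: 7 = 7
  roll 9: 7 = 7
This matches the lower bound, so 9 is optimal.

9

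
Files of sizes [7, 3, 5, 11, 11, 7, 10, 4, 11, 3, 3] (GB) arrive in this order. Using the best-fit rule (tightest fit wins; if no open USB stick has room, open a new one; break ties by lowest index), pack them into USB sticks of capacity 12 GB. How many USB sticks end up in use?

  7 → USB stick 1 (new)  [load 7/12]
  3 → USB stick 1  [load 10/12]
  5 → USB stick 2 (new)  [load 5/12]
  11 → USB stick 3 (new)  [load 11/12]
  11 → USB stick 4 (new)  [load 11/12]
  7 → USB stick 2  [load 12/12]
  10 → USB stick 5 (new)  [load 10/12]
  4 → USB stick 6 (new)  [load 4/12]
  11 → USB stick 7 (new)  [load 11/12]
  3 → USB stick 6  [load 7/12]
  3 → USB stick 6  [load 10/12]
7 USB sticks opened.

7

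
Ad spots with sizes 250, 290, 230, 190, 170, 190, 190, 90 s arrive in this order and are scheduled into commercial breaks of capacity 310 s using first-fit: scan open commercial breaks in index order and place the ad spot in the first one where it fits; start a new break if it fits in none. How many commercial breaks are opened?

7

  250 → break 1 (new)  [load 250/310]
  290 → break 2 (new)  [load 290/310]
  230 → break 3 (new)  [load 230/310]
  190 → break 4 (new)  [load 190/310]
  170 → break 5 (new)  [load 170/310]
  190 → break 6 (new)  [load 190/310]
  190 → break 7 (new)  [load 190/310]
  90 → break 4  [load 280/310]
7 commercial breaks opened.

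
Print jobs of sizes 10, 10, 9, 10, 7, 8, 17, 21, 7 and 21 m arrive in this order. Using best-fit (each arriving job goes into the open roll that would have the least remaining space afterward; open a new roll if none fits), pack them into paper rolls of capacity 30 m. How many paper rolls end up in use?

5

  10 → roll 1 (new)  [load 10/30]
  10 → roll 1  [load 20/30]
  9 → roll 1  [load 29/30]
  10 → roll 2 (new)  [load 10/30]
  7 → roll 2  [load 17/30]
  8 → roll 2  [load 25/30]
  17 → roll 3 (new)  [load 17/30]
  21 → roll 4 (new)  [load 21/30]
  7 → roll 4  [load 28/30]
  21 → roll 5 (new)  [load 21/30]
5 paper rolls opened.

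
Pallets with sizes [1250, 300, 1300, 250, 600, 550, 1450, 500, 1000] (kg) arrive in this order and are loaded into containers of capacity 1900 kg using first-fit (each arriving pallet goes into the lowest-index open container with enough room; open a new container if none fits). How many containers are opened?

  1250 → container 1 (new)  [load 1250/1900]
  300 → container 1  [load 1550/1900]
  1300 → container 2 (new)  [load 1300/1900]
  250 → container 1  [load 1800/1900]
  600 → container 2  [load 1900/1900]
  550 → container 3 (new)  [load 550/1900]
  1450 → container 4 (new)  [load 1450/1900]
  500 → container 3  [load 1050/1900]
  1000 → container 5 (new)  [load 1000/1900]
5 containers opened.

5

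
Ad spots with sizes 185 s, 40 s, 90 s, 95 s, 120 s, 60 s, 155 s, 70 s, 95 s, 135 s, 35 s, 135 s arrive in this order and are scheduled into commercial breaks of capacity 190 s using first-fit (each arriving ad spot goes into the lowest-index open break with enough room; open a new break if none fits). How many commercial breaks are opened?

8

  185 → break 1 (new)  [load 185/190]
  40 → break 2 (new)  [load 40/190]
  90 → break 2  [load 130/190]
  95 → break 3 (new)  [load 95/190]
  120 → break 4 (new)  [load 120/190]
  60 → break 2  [load 190/190]
  155 → break 5 (new)  [load 155/190]
  70 → break 3  [load 165/190]
  95 → break 6 (new)  [load 95/190]
  135 → break 7 (new)  [load 135/190]
  35 → break 4  [load 155/190]
  135 → break 8 (new)  [load 135/190]
8 commercial breaks opened.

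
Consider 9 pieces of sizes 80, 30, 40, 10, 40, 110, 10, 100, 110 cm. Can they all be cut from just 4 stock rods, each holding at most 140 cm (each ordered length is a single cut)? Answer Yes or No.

Yes

A valid assignment using 4 stock rods:
  stock rod 1: 110 + 30 = 140
  stock rod 2: 110 + 10 + 10 = 130
  stock rod 3: 100 + 40 = 140
  stock rod 4: 80 + 40 = 120
Every load is within 140 cm, so 4 stock rods suffice.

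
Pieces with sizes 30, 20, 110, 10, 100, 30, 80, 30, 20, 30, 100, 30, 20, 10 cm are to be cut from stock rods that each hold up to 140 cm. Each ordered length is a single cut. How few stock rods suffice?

5

Total = 110 + 100 + 100 + 80 + 30 + 30 + 30 + 30 + 30 + 20 + 20 + 20 + 10 + 10 = 620 cm.
Lower bound: ⌈620/140⌉ = 5 stock rods.
A packing using 5 stock rods:
  stock rod 1: 110 + 30 = 140
  stock rod 2: 100 + 30 + 10 = 140
  stock rod 3: 100 + 30 + 10 = 140
  stock rod 4: 80 + 30 + 30 = 140
  stock rod 5: 20 + 20 + 20 = 60
This matches the lower bound, so 5 is optimal.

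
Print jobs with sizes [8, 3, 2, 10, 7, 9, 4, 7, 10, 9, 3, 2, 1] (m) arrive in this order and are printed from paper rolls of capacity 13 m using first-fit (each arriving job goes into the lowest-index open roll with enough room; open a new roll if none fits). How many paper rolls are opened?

7

  8 → roll 1 (new)  [load 8/13]
  3 → roll 1  [load 11/13]
  2 → roll 1  [load 13/13]
  10 → roll 2 (new)  [load 10/13]
  7 → roll 3 (new)  [load 7/13]
  9 → roll 4 (new)  [load 9/13]
  4 → roll 3  [load 11/13]
  7 → roll 5 (new)  [load 7/13]
  10 → roll 6 (new)  [load 10/13]
  9 → roll 7 (new)  [load 9/13]
  3 → roll 2  [load 13/13]
  2 → roll 3  [load 13/13]
  1 → roll 4  [load 10/13]
7 paper rolls opened.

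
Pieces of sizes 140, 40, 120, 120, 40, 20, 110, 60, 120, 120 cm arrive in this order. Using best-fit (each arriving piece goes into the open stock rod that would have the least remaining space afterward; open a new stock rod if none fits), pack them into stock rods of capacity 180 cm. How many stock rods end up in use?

  140 → stock rod 1 (new)  [load 140/180]
  40 → stock rod 1  [load 180/180]
  120 → stock rod 2 (new)  [load 120/180]
  120 → stock rod 3 (new)  [load 120/180]
  40 → stock rod 2  [load 160/180]
  20 → stock rod 2  [load 180/180]
  110 → stock rod 4 (new)  [load 110/180]
  60 → stock rod 3  [load 180/180]
  120 → stock rod 5 (new)  [load 120/180]
  120 → stock rod 6 (new)  [load 120/180]
6 stock rods opened.

6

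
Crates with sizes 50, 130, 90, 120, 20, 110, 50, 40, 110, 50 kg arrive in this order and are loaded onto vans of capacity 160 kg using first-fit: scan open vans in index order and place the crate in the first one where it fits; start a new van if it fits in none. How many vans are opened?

5

  50 → van 1 (new)  [load 50/160]
  130 → van 2 (new)  [load 130/160]
  90 → van 1  [load 140/160]
  120 → van 3 (new)  [load 120/160]
  20 → van 1  [load 160/160]
  110 → van 4 (new)  [load 110/160]
  50 → van 4  [load 160/160]
  40 → van 3  [load 160/160]
  110 → van 5 (new)  [load 110/160]
  50 → van 5  [load 160/160]
5 vans opened.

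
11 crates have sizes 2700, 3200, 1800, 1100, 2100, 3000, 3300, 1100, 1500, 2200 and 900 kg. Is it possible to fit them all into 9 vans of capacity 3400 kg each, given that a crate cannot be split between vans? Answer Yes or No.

Yes

A valid assignment using 8 vans:
  van 1: 3300 = 3300
  van 2: 3200 = 3200
  van 3: 3000 = 3000
  van 4: 2700 = 2700
  van 5: 2200 + 1100 = 3300
  van 6: 2100 + 1100 = 3200
  van 7: 1800 + 1500 = 3300
  van 8: 900 = 900
That uses only 8 ≤ 9, so 9 vans are enough.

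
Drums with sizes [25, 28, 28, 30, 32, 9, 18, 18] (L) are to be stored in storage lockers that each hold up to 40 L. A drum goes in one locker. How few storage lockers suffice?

Total = 32 + 30 + 28 + 28 + 25 + 18 + 18 + 9 = 188 L.
Lower bound: ⌈188/40⌉ = 5 storage lockers.
A packing using 6 storage lockers:
  locker 1: 32 = 32
  locker 2: 30 + 9 = 39
  locker 3: 28 = 28
  locker 4: 28 = 28
  locker 5: 25 = 25
  locker 6: 18 + 18 = 36
No arrangement into 5 storage lockers stays within capacity, so 6 is optimal.

6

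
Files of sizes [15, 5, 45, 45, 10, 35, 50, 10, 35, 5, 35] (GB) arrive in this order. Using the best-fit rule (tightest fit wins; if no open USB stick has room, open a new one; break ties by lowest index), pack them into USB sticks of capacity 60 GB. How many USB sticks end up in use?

  15 → USB stick 1 (new)  [load 15/60]
  5 → USB stick 1  [load 20/60]
  45 → USB stick 2 (new)  [load 45/60]
  45 → USB stick 3 (new)  [load 45/60]
  10 → USB stick 2  [load 55/60]
  35 → USB stick 1  [load 55/60]
  50 → USB stick 4 (new)  [load 50/60]
  10 → USB stick 4  [load 60/60]
  35 → USB stick 5 (new)  [load 35/60]
  5 → USB stick 1  [load 60/60]
  35 → USB stick 6 (new)  [load 35/60]
6 USB sticks opened.

6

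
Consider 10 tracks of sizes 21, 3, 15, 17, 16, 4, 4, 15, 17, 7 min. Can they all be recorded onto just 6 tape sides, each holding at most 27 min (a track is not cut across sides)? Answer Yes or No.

Yes

A valid assignment using 6 tape sides:
  side 1: 21 + 4 = 25
  side 2: 17 + 7 + 3 = 27
  side 3: 17 + 4 = 21
  side 4: 16 = 16
  side 5: 15 = 15
  side 6: 15 = 15
Every load is within 27 min, so 6 tape sides suffice.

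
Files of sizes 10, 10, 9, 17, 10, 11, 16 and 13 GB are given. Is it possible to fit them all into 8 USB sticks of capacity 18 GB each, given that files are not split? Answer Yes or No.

A valid assignment using 8 USB sticks:
  USB stick 1: 17 = 17
  USB stick 2: 16 = 16
  USB stick 3: 13 = 13
  USB stick 4: 11 = 11
  USB stick 5: 10 = 10
  USB stick 6: 10 = 10
  USB stick 7: 10 = 10
  USB stick 8: 9 = 9
Every load is within 18 GB, so 8 USB sticks suffice.

Yes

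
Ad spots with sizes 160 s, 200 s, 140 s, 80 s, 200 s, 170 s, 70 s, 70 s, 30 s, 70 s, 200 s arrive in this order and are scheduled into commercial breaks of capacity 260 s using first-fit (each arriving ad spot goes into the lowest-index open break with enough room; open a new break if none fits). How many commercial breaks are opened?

7

  160 → break 1 (new)  [load 160/260]
  200 → break 2 (new)  [load 200/260]
  140 → break 3 (new)  [load 140/260]
  80 → break 1  [load 240/260]
  200 → break 4 (new)  [load 200/260]
  170 → break 5 (new)  [load 170/260]
  70 → break 3  [load 210/260]
  70 → break 5  [load 240/260]
  30 → break 2  [load 230/260]
  70 → break 6 (new)  [load 70/260]
  200 → break 7 (new)  [load 200/260]
7 commercial breaks opened.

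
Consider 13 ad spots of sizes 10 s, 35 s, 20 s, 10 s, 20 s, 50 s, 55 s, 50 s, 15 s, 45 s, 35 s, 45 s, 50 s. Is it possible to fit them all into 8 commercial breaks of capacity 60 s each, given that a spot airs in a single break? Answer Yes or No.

Yes

A valid assignment using 8 commercial breaks:
  break 1: 55 = 55
  break 2: 50 + 10 = 60
  break 3: 50 + 10 = 60
  break 4: 50 = 50
  break 5: 45 + 15 = 60
  break 6: 45 = 45
  break 7: 35 + 20 = 55
  break 8: 35 + 20 = 55
Every load is within 60 s, so 8 commercial breaks suffice.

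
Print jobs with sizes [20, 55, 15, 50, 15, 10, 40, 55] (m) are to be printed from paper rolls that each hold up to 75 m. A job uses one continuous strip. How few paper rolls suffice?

4

Total = 55 + 55 + 50 + 40 + 20 + 15 + 15 + 10 = 260 m.
Lower bound: ⌈260/75⌉ = 4 paper rolls.
A packing using 4 paper rolls:
  roll 1: 55 + 20 = 75
  roll 2: 55 + 15 = 70
  roll 3: 50 + 15 + 10 = 75
  roll 4: 40 = 40
This matches the lower bound, so 4 is optimal.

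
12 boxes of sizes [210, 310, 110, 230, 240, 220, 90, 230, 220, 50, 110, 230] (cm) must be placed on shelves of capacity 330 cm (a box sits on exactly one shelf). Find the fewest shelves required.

Total = 310 + 240 + 230 + 230 + 230 + 220 + 220 + 210 + 110 + 110 + 90 + 50 = 2250 cm.
Lower bound: ⌈2250/330⌉ = 7 shelves.
Also, 8 boxes each exceed 165 cm, and no two of those can share a shelf, so at least 8 shelves are needed.
A packing using 8 shelves:
  shelf 1: 310 = 310
  shelf 2: 240 + 90 = 330
  shelf 3: 230 + 50 = 280
  shelf 4: 230 = 230
  shelf 5: 230 = 230
  shelf 6: 220 + 110 = 330
  shelf 7: 220 + 110 = 330
  shelf 8: 210 = 210
This matches the lower bound, so 8 is optimal.

8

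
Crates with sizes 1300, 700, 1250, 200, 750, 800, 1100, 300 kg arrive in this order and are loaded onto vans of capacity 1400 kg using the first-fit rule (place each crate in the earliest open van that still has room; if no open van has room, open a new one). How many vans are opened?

  1300 → van 1 (new)  [load 1300/1400]
  700 → van 2 (new)  [load 700/1400]
  1250 → van 3 (new)  [load 1250/1400]
  200 → van 2  [load 900/1400]
  750 → van 4 (new)  [load 750/1400]
  800 → van 5 (new)  [load 800/1400]
  1100 → van 6 (new)  [load 1100/1400]
  300 → van 2  [load 1200/1400]
6 vans opened.

6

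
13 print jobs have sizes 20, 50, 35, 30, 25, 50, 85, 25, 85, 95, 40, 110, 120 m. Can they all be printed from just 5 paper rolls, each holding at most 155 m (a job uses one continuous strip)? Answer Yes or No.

Total = 770 m; ⌈770/155⌉ = 5.
The bound of 5 does not rule out 5, but exhaustive search shows no assignment into 5 paper rolls of capacity 155 m exists — the minimum is 6.

No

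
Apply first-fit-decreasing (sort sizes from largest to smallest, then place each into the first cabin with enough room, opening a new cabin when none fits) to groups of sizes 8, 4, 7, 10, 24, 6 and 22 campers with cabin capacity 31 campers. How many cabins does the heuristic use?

Sorted descending: 24, 22, 10, 8, 7, 6, 4.
  24 → cabin 1 (new)  [load 24/31]
  22 → cabin 2 (new)  [load 22/31]
  10 → cabin 3 (new)  [load 10/31]
  8 → cabin 2  [load 30/31]
  7 → cabin 1  [load 31/31]
  6 → cabin 3  [load 16/31]
  4 → cabin 3  [load 20/31]
3 cabins opened.

3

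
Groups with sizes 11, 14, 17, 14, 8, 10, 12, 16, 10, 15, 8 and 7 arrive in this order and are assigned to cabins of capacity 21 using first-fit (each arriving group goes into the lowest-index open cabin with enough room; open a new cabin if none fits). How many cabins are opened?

8

  11 → cabin 1 (new)  [load 11/21]
  14 → cabin 2 (new)  [load 14/21]
  17 → cabin 3 (new)  [load 17/21]
  14 → cabin 4 (new)  [load 14/21]
  8 → cabin 1  [load 19/21]
  10 → cabin 5 (new)  [load 10/21]
  12 → cabin 6 (new)  [load 12/21]
  16 → cabin 7 (new)  [load 16/21]
  10 → cabin 5  [load 20/21]
  15 → cabin 8 (new)  [load 15/21]
  8 → cabin 6  [load 20/21]
  7 → cabin 2  [load 21/21]
8 cabins opened.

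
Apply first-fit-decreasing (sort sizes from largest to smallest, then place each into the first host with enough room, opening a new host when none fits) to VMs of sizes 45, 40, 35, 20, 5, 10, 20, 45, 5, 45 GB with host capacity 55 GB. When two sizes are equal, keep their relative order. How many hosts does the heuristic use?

6

Sorted descending: 45, 45, 45, 40, 35, 20, 20, 10, 5, 5.
  45 → host 1 (new)  [load 45/55]
  45 → host 2 (new)  [load 45/55]
  45 → host 3 (new)  [load 45/55]
  40 → host 4 (new)  [load 40/55]
  35 → host 5 (new)  [load 35/55]
  20 → host 5  [load 55/55]
  20 → host 6 (new)  [load 20/55]
  10 → host 1  [load 55/55]
  5 → host 2  [load 50/55]
  5 → host 2  [load 55/55]
6 hosts opened.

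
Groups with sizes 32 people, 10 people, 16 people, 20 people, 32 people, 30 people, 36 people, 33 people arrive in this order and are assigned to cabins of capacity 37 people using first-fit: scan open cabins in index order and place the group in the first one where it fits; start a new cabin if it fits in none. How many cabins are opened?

  32 → cabin 1 (new)  [load 32/37]
  10 → cabin 2 (new)  [load 10/37]
  16 → cabin 2  [load 26/37]
  20 → cabin 3 (new)  [load 20/37]
  32 → cabin 4 (new)  [load 32/37]
  30 → cabin 5 (new)  [load 30/37]
  36 → cabin 6 (new)  [load 36/37]
  33 → cabin 7 (new)  [load 33/37]
7 cabins opened.

7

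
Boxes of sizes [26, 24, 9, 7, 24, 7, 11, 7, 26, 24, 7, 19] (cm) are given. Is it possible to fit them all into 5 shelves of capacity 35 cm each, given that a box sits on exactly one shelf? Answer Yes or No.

Total = 191 cm; ⌈191/35⌉ = 6.
At least 6 shelves are required, but only 5 are allowed.

No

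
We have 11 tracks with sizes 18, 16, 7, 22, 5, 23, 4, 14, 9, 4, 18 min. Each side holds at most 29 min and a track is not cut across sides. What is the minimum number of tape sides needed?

6

Total = 23 + 22 + 18 + 18 + 16 + 14 + 9 + 7 + 5 + 4 + 4 = 140 min.
Lower bound: ⌈140/29⌉ = 5 tape sides.
A packing using 6 tape sides:
  side 1: 23 + 5 = 28
  side 2: 22 + 7 = 29
  side 3: 18 + 9 = 27
  side 4: 18 + 4 + 4 = 26
  side 5: 16 = 16
  side 6: 14 = 14
No arrangement into 5 tape sides stays within capacity, so 6 is optimal.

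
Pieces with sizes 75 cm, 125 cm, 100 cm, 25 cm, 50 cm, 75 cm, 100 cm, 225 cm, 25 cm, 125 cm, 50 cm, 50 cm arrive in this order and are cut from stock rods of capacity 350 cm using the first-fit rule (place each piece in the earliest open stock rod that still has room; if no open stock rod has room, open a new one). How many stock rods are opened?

  75 → stock rod 1 (new)  [load 75/350]
  125 → stock rod 1  [load 200/350]
  100 → stock rod 1  [load 300/350]
  25 → stock rod 1  [load 325/350]
  50 → stock rod 2 (new)  [load 50/350]
  75 → stock rod 2  [load 125/350]
  100 → stock rod 2  [load 225/350]
  225 → stock rod 3 (new)  [load 225/350]
  25 → stock rod 1  [load 350/350]
  125 → stock rod 2  [load 350/350]
  50 → stock rod 3  [load 275/350]
  50 → stock rod 3  [load 325/350]
3 stock rods opened.

3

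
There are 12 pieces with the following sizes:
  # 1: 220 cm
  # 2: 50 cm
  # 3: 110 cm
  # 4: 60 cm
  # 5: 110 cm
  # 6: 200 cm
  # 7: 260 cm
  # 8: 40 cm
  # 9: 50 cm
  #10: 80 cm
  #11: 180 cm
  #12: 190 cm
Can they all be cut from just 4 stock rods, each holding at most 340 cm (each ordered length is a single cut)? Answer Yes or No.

No

Total = 1550 cm; ⌈1550/340⌉ = 5.
At least 5 stock rods are required, but only 4 are allowed.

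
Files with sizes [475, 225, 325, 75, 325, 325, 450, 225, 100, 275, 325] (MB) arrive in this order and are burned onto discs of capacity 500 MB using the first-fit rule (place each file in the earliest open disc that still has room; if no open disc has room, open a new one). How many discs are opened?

8

  475 → disc 1 (new)  [load 475/500]
  225 → disc 2 (new)  [load 225/500]
  325 → disc 3 (new)  [load 325/500]
  75 → disc 2  [load 300/500]
  325 → disc 4 (new)  [load 325/500]
  325 → disc 5 (new)  [load 325/500]
  450 → disc 6 (new)  [load 450/500]
  225 → disc 7 (new)  [load 225/500]
  100 → disc 2  [load 400/500]
  275 → disc 7  [load 500/500]
  325 → disc 8 (new)  [load 325/500]
8 discs opened.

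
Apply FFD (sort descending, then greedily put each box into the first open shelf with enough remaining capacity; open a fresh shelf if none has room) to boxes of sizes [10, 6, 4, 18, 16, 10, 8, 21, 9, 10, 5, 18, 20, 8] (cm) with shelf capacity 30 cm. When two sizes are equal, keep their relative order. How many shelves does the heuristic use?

Sorted descending: 21, 20, 18, 18, 16, 10, 10, 10, 9, 8, 8, 6, 5, 4.
  21 → shelf 1 (new)  [load 21/30]
  20 → shelf 2 (new)  [load 20/30]
  18 → shelf 3 (new)  [load 18/30]
  18 → shelf 4 (new)  [load 18/30]
  16 → shelf 5 (new)  [load 16/30]
  10 → shelf 2  [load 30/30]
  10 → shelf 3  [load 28/30]
  10 → shelf 4  [load 28/30]
  9 → shelf 1  [load 30/30]
  8 → shelf 5  [load 24/30]
  8 → shelf 6 (new)  [load 8/30]
  6 → shelf 5  [load 30/30]
  5 → shelf 6  [load 13/30]
  4 → shelf 6  [load 17/30]
6 shelves opened.

6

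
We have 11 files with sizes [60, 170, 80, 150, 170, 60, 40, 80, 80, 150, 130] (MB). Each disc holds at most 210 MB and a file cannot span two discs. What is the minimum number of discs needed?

6

Total = 170 + 170 + 150 + 150 + 130 + 80 + 80 + 80 + 60 + 60 + 40 = 1170 MB.
Lower bound: ⌈1170/210⌉ = 6 discs.
A packing using 6 discs:
  disc 1: 170 + 40 = 210
  disc 2: 170 = 170
  disc 3: 150 + 60 = 210
  disc 4: 150 + 60 = 210
  disc 5: 130 + 80 = 210
  disc 6: 80 + 80 = 160
This matches the lower bound, so 6 is optimal.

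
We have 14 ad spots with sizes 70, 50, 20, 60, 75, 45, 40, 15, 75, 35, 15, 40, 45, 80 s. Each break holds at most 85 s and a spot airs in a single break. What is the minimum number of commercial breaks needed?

9

Total = 80 + 75 + 75 + 70 + 60 + 50 + 45 + 45 + 40 + 40 + 35 + 20 + 15 + 15 = 665 s.
Lower bound: ⌈665/85⌉ = 8 commercial breaks.
A packing using 9 commercial breaks:
  break 1: 80 = 80
  break 2: 75 = 75
  break 3: 75 = 75
  break 4: 70 + 15 = 85
  break 5: 60 + 20 = 80
  break 6: 50 + 35 = 85
  break 7: 45 + 40 = 85
  break 8: 45 + 40 = 85
  break 9: 15 = 15
No arrangement into 8 commercial breaks stays within capacity, so 9 is optimal.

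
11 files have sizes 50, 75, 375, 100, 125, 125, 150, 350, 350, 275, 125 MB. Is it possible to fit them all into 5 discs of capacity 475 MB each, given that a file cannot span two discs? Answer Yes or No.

Yes

A valid assignment using 5 discs:
  disc 1: 375 + 100 = 475
  disc 2: 350 + 125 = 475
  disc 3: 350 + 125 = 475
  disc 4: 275 + 150 + 50 = 475
  disc 5: 125 + 75 = 200
Every load is within 475 MB, so 5 discs suffice.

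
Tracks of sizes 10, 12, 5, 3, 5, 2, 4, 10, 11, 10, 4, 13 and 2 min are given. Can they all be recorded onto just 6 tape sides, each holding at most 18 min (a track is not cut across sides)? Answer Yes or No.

Yes

A valid assignment using 6 tape sides:
  side 1: 13 + 5 = 18
  side 2: 12 + 5 = 17
  side 3: 11 + 4 + 3 = 18
  side 4: 10 + 4 + 2 + 2 = 18
  side 5: 10 = 10
  side 6: 10 = 10
Every load is within 18 min, so 6 tape sides suffice.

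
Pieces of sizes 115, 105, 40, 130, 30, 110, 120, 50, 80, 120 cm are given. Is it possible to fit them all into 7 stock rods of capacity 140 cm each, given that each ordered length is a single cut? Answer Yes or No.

Total = 900 cm; ⌈900/140⌉ = 7.
The bound of 7 does not rule out 7, but exhaustive search shows no assignment into 7 stock rods of capacity 140 cm exists — the minimum is 8.

No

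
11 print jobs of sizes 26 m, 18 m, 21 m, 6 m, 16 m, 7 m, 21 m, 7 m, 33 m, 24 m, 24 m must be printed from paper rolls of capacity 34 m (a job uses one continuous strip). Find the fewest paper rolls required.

Total = 33 + 26 + 24 + 24 + 21 + 21 + 18 + 16 + 7 + 7 + 6 = 203 m.
Lower bound: ⌈203/34⌉ = 6 paper rolls.
Also, 7 print jobs each exceed 17 m, and no two of those can share a roll, so at least 7 paper rolls are needed.
A packing using 7 paper rolls:
  roll 1: 33 = 33
  roll 2: 26 + 7 = 33
  roll 3: 24 + 7 = 31
  roll 4: 24 + 6 = 30
  roll 5: 21 = 21
  roll 6: 21 = 21
  roll 7: 18 + 16 = 34
This matches the lower bound, so 7 is optimal.

7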